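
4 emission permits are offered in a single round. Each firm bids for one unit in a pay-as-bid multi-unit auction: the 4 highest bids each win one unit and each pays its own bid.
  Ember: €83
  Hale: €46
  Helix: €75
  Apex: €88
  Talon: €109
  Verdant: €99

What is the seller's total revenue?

Bids ranked high→low: 109 (Talon), 99 (Verdant), 88 (Apex), 83 (Ember), 75 (Helix), 46 (Hale)
Winners (4 units): Talon, Verdant, Apex, Ember.
Total revenue = 109 + 99 + 88 + 83 = €379.

Total revenue: €379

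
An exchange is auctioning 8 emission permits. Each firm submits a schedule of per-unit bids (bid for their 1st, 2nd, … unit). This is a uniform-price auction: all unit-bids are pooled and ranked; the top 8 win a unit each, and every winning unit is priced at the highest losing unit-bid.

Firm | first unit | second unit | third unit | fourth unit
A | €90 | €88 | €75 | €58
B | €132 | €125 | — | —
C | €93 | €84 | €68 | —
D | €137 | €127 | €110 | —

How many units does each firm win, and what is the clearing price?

A 2, B 2, C 1, D 3; clearing price €84

Merging the schedules and taking the best 8: 137 (D-1), 132 (B-1), 127 (D-2), 125 (B-2), 110 (D-3), 93 (C-1), 90 (A-1), 88 (A-2)
First bid not allocated: €84.
Allocation: A 2, B 2, C 1, D 3.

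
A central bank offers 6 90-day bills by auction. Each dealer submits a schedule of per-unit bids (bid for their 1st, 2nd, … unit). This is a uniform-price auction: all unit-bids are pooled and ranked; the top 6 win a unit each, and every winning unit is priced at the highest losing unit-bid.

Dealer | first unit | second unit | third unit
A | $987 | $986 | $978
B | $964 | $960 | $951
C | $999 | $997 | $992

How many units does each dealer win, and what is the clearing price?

Pooled unit-bids ranked (top 6): 999 (C-1), 997 (C-2), 992 (C-3), 987 (A-1), 986 (A-2), 978 (A-3)
First bid not allocated: $964.
Allocation: A 3, C 3.

A 3, C 3; clearing price $964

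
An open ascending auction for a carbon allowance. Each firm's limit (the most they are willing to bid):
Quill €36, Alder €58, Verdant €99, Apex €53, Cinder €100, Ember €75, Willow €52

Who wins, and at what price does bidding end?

Sorting limits: 100 (Cinder) > 99 (Verdant) > 75 (Ember) > 58 (Alder) > 53 (Apex) > 52 (Willow) > …
Once the price passes €99, only Cinder is left; the hammer falls at Verdant's limit of €99.

Cinder wins at €99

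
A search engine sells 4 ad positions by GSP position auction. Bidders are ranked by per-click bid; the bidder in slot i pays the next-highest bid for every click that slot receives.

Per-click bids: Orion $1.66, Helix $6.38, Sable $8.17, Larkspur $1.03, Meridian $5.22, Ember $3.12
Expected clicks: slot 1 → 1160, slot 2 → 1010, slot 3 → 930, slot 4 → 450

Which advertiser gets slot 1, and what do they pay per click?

Sable; $6.38 per click

Ranked by bid: $8.17 (Sable) > $6.38 (Helix) > $5.22 (Meridian) > $3.12 (Ember) > $1.66 (Orion) > …
Slot 1 goes to the first-ranked bidder, Sable, who pays the next bid down: $6.38/click.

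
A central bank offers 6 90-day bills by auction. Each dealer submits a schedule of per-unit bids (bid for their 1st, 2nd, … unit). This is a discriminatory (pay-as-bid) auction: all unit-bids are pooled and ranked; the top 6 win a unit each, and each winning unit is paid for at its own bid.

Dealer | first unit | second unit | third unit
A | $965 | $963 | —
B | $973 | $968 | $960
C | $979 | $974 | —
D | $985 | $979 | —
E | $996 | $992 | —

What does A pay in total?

A pays $0

Merging the schedules and taking the best 6: 996 (E-1), 992 (E-2), 985 (D-1), 979 (C-1), 979 (D-2), 974 (C-2)
Next rejected bid: $973 (not a price — pay-as-bid).
A wins no units.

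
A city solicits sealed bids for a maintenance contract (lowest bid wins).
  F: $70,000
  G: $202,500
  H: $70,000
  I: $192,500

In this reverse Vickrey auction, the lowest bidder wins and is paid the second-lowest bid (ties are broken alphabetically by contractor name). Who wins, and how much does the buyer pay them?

Bids in order: 70,000 (F) < 70,000 (H) < 192,500 (I) < 202,500 (G)
Tie at $70,000 → F wins by tie-break.
F is lowest; is paid the second-lowest bid, $70,000.

F is paid $70,000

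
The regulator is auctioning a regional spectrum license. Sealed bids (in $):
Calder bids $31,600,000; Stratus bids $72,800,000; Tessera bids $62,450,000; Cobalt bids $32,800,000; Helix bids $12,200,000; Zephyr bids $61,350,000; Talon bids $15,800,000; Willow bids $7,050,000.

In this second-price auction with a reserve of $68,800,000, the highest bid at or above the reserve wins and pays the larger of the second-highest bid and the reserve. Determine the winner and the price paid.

Rule: the highest bid at or above the reserve wins and pays the larger of the second-highest bid and the reserve.
Sorting bids: 72,800,000 (Stratus) > 62,450,000 (Tessera) > 61,350,000 (Zephyr) > 32,800,000 (Cobalt) > 31,600,000 (Calder) > 15,800,000 (Talon) > …
Stratus has the top bid at or above the reserve ($72,800,000).
max(second-highest $62,450,000, reserve $68,800,000) = $68,800,000.

Stratus pays $68,800,000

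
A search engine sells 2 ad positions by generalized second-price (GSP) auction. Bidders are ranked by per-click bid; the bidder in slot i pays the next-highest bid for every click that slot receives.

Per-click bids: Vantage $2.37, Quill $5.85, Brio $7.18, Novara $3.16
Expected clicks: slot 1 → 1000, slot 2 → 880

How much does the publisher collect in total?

Total revenue: $8630.80

Sorting advertisers: $7.18 (Brio) > $5.85 (Quill) > $3.16 (Novara) > …
Slot 1: Brio pays $5.85 × 1000 = $5850.00
Slot 2: Quill pays $3.16 × 880 = $2780.80
Total = $8630.80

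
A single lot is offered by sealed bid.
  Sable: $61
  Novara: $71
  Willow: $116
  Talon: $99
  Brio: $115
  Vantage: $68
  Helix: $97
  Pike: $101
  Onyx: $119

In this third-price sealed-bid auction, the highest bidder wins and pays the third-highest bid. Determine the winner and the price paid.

Third-price sealed-bid auction: the highest bidder wins and pays the third-highest bid.
Sorting bids: 119 (Onyx) > 116 (Willow) > 115 (Brio) > 101 (Pike) > 99 (Talon) > 97 (Helix) > …
Onyx wins; payment is bid #3 in the ranking = $115.

Onyx pays $115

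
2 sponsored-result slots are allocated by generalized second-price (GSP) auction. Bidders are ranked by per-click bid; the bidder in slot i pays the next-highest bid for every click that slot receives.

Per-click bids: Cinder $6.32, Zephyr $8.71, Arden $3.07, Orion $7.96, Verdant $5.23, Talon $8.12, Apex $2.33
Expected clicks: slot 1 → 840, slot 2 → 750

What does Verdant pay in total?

Verdant pays $0.00

Per-click bids in order: $8.71 (Zephyr) > $8.12 (Talon) > $7.96 (Orion) > …
Verdant ranks below slot 2 → no slot, pays nothing.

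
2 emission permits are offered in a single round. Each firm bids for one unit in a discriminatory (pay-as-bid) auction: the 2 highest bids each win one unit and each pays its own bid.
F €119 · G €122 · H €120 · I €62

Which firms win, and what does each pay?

G €122, H €120

Bids ranked high→low: 122 (G), 120 (H), 119 (F), 62 (I)
Winners (2 units): G, H.
Each winner pays its own bid: G €122, H €120.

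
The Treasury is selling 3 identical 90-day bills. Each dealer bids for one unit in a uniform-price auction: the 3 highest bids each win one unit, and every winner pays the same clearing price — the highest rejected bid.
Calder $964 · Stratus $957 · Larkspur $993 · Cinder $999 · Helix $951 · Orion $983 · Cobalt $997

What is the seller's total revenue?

Ordering the bids: 999 (Cinder), 997 (Cobalt), 993 (Larkspur), 983 (Orion), 964 (Calder), …
The 3 highest are Cinder, Cobalt, Larkspur.
First losing bid is Orion's $983, which sets the uniform price.
Total revenue = 3 × $983 = $2,949.

Total revenue: $2,949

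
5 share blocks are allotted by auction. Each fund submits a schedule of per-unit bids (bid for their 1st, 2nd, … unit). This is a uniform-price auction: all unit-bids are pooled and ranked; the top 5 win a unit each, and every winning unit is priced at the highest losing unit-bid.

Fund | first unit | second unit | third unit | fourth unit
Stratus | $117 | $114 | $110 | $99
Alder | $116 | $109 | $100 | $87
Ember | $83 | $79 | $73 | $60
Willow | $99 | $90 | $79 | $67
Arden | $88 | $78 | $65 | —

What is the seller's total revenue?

Total revenue: $500

All unit-bids, highest first — top 5: 117 (Stratus-1), 116 (Alder-1), 114 (Stratus-2), 110 (Stratus-3), 109 (Alder-2)
First bid not allocated: $100.
Allocation: Alder 2, Stratus 3. Every unit priced at $100.
Revenue = 5 × 100 = $500.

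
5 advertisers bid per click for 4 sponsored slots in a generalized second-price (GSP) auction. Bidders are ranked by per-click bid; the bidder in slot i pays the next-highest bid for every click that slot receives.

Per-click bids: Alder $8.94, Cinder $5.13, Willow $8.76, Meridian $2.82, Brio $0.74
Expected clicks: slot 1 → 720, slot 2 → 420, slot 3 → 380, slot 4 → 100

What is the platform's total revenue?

Ranked by bid: $8.94 (Alder) > $8.76 (Willow) > $5.13 (Cinder) > $2.82 (Meridian) > $0.74 (Brio)
Slot 1: Alder pays $8.76 × 720 = $6307.20
Slot 2: Willow pays $5.13 × 420 = $2154.60
Slot 3: Cinder pays $2.82 × 380 = $1071.60
Slot 4: Meridian pays $0.74 × 100 = $74.00
Total = $9607.40

Total revenue: $9607.40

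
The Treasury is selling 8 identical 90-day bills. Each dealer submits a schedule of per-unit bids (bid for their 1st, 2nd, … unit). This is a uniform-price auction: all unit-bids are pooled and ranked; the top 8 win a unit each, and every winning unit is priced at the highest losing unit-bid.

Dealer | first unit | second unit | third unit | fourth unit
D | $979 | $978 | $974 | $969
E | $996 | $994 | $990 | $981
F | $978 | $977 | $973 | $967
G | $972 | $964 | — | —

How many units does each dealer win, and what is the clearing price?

Merging the schedules and taking the best 8: 996 (E-1), 994 (E-2), 990 (E-3), 981 (E-4), 979 (D-1), 978 (D-2), 978 (F-1), 977 (F-2)
First bid not allocated: $974.
Allocation: D 2, E 4, F 2.

D 2, E 4, F 2; clearing price $974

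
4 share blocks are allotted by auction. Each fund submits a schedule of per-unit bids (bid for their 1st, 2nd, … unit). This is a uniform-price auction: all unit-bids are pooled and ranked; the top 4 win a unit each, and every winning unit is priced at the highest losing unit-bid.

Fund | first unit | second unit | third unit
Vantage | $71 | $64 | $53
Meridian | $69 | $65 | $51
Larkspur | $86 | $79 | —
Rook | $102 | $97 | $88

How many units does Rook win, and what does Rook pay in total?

Rook: 3 units, pays $237

Pooled unit-bids ranked (top 4): 102 (Rook-1), 97 (Rook-2), 88 (Rook-3), 86 (Larkspur-1)
The (k+1)-th unit-bid is $79.
Rook wins 3 unit(s) at $79 each.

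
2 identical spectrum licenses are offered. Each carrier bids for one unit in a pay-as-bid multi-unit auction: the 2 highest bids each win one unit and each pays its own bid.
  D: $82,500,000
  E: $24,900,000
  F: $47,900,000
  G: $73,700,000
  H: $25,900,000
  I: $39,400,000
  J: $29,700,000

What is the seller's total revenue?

Bids ranked high→low: 82,500,000 (D), 73,700,000 (G), 47,900,000 (F), 39,400,000 (I), …
The 2 highest are D, G.
Total revenue = 82,500,000 + 73,700,000 = $156,200,000.

Total revenue: $156,200,000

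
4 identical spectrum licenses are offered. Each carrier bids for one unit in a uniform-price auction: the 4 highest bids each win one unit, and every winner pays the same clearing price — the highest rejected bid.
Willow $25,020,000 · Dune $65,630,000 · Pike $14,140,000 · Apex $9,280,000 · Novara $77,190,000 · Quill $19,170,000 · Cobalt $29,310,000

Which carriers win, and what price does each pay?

Bids ranked high→low: 77,190,000 (Novara), 65,630,000 (Dune), 29,310,000 (Cobalt), 25,020,000 (Willow), 19,170,000 (Quill), 14,140,000 (Pike), …
The 4 highest are Novara, Dune, Cobalt, Willow.
Highest unsuccessful bid: $19,170,000 → clearing price.

Novara, Dune, Cobalt, Willow; each pays $19,170,000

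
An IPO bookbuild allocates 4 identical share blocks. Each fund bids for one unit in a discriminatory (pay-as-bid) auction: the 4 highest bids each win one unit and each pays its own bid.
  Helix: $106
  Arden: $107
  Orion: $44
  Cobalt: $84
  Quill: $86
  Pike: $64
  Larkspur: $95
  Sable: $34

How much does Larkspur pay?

Larkspur pays $95

Ordering the bids: 107 (Arden), 106 (Helix), 95 (Larkspur), 86 (Quill), 84 (Cobalt), 64 (Pike), …
Top 4: Arden, Helix, Larkspur, Quill.
Larkspur wins → own bid $95.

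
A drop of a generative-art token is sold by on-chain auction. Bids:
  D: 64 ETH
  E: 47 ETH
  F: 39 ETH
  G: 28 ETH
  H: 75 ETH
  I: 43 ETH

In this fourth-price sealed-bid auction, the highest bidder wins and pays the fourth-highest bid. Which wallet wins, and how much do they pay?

Sorting bids: 75 (H) > 64 (D) > 47 (E) > 43 (I) > 39 (F) > 28 (G)
H wins; payment is bid #4 in the ranking = 43 ETH.

H pays 43 ETH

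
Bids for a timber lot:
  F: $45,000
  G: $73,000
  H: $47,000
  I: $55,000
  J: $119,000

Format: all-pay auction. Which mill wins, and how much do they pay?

J pays $119,000

Bids in order: 119,000 (J) > 73,000 (G) > 55,000 (I) > 47,000 (H) > 45,000 (F)
J is highest and takes the item; every bidder forfeits their bid.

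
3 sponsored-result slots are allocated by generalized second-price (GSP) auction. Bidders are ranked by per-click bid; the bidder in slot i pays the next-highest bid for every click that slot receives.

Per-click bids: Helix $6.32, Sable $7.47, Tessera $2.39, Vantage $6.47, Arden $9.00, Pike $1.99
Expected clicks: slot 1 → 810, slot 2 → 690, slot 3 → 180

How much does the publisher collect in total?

Per-click bids in order: $9.00 (Arden) > $7.47 (Sable) > $6.47 (Vantage) > $6.32 (Helix) > …
Slot 1: Arden pays $7.47 × 810 = $6050.70
Slot 2: Sable pays $6.47 × 690 = $4464.30
Slot 3: Vantage pays $6.32 × 180 = $1137.60
Total = $11652.60

Total revenue: $11652.60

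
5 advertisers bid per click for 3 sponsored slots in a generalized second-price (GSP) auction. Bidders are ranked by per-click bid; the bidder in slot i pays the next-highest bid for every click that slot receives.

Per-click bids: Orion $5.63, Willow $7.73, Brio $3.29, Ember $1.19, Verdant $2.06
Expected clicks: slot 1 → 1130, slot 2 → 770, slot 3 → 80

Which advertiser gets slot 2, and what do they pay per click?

Orion; $3.29 per click

Per-click bids in order: $7.73 (Willow) > $5.63 (Orion) > $3.29 (Brio) > $2.06 (Verdant) > …
Slot 2 goes to the second-ranked bidder, Orion, who pays the next bid down: $3.29/click.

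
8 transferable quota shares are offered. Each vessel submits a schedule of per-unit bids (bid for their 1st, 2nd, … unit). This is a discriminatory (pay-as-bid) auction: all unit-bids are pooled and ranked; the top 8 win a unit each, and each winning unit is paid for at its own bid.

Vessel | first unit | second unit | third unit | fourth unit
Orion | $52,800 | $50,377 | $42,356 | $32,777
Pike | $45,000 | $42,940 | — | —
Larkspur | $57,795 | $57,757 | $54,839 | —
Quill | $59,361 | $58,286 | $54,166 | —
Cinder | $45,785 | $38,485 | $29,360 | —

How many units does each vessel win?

Larkspur 3, Orion 2, Quill 3

Pooled unit-bids ranked (top 8): 59,361 (Quill-1), 58,286 (Quill-2), 57,795 (Larkspur-1), 57,757 (Larkspur-2), 54,839 (Larkspur-3), 54,166 (Quill-3), 52,800 (Orion-1), 50,377 (Orion-2)
Next rejected bid: $45,785 (not a price — pay-as-bid).
Allocation: Larkspur 3, Orion 2, Quill 3.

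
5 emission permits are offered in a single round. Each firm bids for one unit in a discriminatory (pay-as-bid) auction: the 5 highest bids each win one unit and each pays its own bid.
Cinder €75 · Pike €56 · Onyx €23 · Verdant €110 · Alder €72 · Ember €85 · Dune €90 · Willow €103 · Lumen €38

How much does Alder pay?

Ordering the bids: 110 (Verdant), 103 (Willow), 90 (Dune), 85 (Ember), 75 (Cinder), 72 (Alder), 56 (Pike), …
Winners (5 units): Verdant, Willow, Dune, Ember, Cinder.
Alder does not win → €0.

Alder pays €0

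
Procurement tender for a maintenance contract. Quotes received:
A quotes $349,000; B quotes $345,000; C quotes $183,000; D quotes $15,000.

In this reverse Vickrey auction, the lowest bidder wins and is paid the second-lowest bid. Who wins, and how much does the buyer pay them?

Bids ranked: 15,000 (D) < 183,000 (C) < 345,000 (B) < 349,000 (A)
D wins with the lowest bid; price is set by the runner-up at $183,000.

D is paid $183,000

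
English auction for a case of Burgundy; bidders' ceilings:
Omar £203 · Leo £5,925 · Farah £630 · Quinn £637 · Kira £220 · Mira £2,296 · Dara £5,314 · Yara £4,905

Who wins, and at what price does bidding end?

Sorting limits: 5,925 (Leo) > 5,314 (Dara) > 4,905 (Yara) > 2,296 (Mira) > 637 (Quinn) > 630 (Farah) > …
Bidding ends when Dara exits at £5,314; Leo takes it.

Leo wins at £5,314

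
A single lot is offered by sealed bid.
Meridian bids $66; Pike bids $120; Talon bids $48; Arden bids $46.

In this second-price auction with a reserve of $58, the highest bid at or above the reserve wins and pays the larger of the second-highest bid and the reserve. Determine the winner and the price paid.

Pike pays $66

Bids ranked: 120 (Pike) > 66 (Meridian) > 48 (Talon) > 46 (Arden)
Highest eligible bid: Pike at $120.
Second-highest bid $66 exceeds the reserve $58 → payment $66.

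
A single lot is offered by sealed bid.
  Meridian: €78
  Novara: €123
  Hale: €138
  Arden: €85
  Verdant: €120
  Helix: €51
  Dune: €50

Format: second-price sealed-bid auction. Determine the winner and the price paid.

Second-price sealed-bid auction: the highest bidder wins and pays the second-highest bid.
Bids ranked: 138 (Hale) > 123 (Novara) > 120 (Verdant) > 85 (Arden) > 78 (Meridian) > 51 (Helix) > …
Hale wins with the highest bid; price is set by the runner-up at €123.

Hale pays €123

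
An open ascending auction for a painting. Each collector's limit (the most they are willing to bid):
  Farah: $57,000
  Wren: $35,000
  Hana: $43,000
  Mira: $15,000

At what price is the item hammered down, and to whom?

Sorting limits: 57,000 (Farah) > 43,000 (Hana) > 35,000 (Wren) > 15,000 (Mira)
Once the price passes $43,000, only Farah is left; the hammer falls at Hana's limit of $43,000.

Farah wins at $43,000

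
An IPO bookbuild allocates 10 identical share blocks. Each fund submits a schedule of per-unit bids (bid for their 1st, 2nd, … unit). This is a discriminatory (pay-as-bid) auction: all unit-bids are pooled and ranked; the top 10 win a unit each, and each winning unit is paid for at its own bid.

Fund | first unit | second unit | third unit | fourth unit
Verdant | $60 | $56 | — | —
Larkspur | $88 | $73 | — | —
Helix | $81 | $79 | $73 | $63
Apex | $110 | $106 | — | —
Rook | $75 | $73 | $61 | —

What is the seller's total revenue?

Total revenue: $821

All unit-bids, highest first — top 10: 110 (Apex-1), 106 (Apex-2), 88 (Larkspur-1), 81 (Helix-1), 79 (Helix-2), 75 (Rook-1), 73 (Larkspur-2), 73 (Helix-3), 73 (Rook-2), 63 (Helix-4)
Next rejected bid: $61 (not a price — pay-as-bid).
Each winning unit pays its own bid.
Revenue = 110 + 106 + 88 + 81 + 79 + 75 + 73 + 73 + 73 + 63 = $821.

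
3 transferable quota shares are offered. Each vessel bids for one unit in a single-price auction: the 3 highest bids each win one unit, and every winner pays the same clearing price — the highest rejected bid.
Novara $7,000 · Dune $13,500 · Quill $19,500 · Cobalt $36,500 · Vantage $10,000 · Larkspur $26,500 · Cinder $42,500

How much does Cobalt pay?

Cobalt pays $19,500

Ordering the bids: 42,500 (Cinder), 36,500 (Cobalt), 26,500 (Larkspur), 19,500 (Quill), 13,500 (Dune), …
The 3 highest are Cinder, Cobalt, Larkspur.
Clearing price = highest rejected bid = $19,500.
Cobalt wins → pays $19,500.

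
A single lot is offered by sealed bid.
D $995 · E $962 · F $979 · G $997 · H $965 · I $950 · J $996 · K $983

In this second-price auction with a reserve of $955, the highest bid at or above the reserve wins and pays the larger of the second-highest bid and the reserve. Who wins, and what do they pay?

G pays $996

Sorting bids: 997 (G) > 996 (J) > 995 (D) > 983 (K) > 979 (F) > 965 (H) > …
G has the top bid at or above the reserve ($997).
max(second-highest $996, reserve $955) = $996; the reserve does not bind.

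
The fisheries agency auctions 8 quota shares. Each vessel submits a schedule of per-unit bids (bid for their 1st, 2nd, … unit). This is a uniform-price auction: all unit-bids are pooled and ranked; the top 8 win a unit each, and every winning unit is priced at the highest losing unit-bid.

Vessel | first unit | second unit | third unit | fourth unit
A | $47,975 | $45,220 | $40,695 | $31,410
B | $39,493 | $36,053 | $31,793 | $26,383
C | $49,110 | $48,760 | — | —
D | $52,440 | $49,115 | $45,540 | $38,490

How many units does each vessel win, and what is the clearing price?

All unit-bids, highest first — top 8: 52,440 (D-1), 49,115 (D-2), 49,110 (C-1), 48,760 (C-2), 47,975 (A-1), 45,540 (D-3), 45,220 (A-2), 40,695 (A-3)
First bid not allocated: $39,493.
Allocation: A 3, C 2, D 3.

A 3, C 2, D 3; clearing price $39,493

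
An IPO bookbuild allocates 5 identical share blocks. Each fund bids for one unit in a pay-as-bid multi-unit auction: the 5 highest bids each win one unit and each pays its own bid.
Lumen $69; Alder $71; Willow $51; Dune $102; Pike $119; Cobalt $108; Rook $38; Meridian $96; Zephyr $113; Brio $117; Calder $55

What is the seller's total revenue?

Total revenue: $559

Bids ranked high→low: 119 (Pike), 117 (Brio), 113 (Zephyr), 108 (Cobalt), 102 (Dune), 96 (Meridian), 71 (Alder), …
The 5 highest are Pike, Brio, Zephyr, Cobalt, Dune.
Total revenue = 119 + 117 + 113 + 108 + 102 = $559.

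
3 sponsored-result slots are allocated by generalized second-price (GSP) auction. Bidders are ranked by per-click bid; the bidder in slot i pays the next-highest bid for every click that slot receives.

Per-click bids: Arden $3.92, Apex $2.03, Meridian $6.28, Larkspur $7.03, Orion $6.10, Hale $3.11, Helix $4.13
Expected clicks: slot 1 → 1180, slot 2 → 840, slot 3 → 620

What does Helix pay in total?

Helix pays $0.00

Ranked by bid: $7.03 (Larkspur) > $6.28 (Meridian) > $6.10 (Orion) > $4.13 (Helix) > …
Helix ranks below slot 3 → no slot, pays nothing.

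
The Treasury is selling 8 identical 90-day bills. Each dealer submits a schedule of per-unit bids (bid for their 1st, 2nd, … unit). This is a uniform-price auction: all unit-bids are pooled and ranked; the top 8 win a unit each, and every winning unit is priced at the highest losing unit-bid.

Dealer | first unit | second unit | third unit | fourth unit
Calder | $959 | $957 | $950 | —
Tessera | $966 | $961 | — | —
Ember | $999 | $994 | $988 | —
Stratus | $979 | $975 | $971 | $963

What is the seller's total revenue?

Pooled unit-bids ranked (top 8): 999 (Ember-1), 994 (Ember-2), 988 (Ember-3), 979 (Stratus-1), 975 (Stratus-2), 971 (Stratus-3), 966 (Tessera-1), 963 (Stratus-4)
Highest rejected unit-bid = $961.
Allocation: Ember 3, Stratus 4, Tessera 1. Every unit priced at $961.
Revenue = 8 × 961 = $7,688.

Total revenue: $7,688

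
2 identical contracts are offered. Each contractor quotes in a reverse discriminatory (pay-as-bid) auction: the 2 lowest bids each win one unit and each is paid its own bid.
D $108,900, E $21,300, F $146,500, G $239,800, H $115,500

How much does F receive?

F is paid $0

Ordering the bids: 21,300 (E), 108,900 (D), 115,500 (H), 146,500 (F), …
The 2 lowest are E, D.
F does not win → $0.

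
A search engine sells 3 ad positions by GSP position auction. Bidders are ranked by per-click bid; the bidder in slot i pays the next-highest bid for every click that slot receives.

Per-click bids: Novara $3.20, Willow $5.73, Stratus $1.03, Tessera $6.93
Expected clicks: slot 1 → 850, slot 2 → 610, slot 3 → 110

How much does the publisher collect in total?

Sorting advertisers: $6.93 (Tessera) > $5.73 (Willow) > $3.20 (Novara) > $1.03 (Stratus)
Slot 1: Tessera pays $5.73 × 850 = $4870.50
Slot 2: Willow pays $3.20 × 610 = $1952.00
Slot 3: Novara pays $1.03 × 110 = $113.30
Total = $6935.80

Total revenue: $6935.80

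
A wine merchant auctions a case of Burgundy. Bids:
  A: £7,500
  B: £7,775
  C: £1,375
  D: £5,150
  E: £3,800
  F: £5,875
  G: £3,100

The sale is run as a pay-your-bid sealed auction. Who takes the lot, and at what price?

B pays £7,775

Sorting bids: 7,775 (B) > 7,500 (A) > 5,875 (F) > 5,150 (D) > 3,800 (E) > 3,100 (G) > …
First-price: B pays what they bid, £7,775.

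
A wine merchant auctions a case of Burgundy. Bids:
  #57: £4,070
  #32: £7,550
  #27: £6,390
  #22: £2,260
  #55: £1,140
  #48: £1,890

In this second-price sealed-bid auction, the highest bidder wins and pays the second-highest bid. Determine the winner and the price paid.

#32 pays £6,390

Sorting bids: 7,550 (#32) > 6,390 (#27) > 4,070 (#57) > 2,260 (#22) > 1,890 (#48) > 1,140 (#55)
#32 is highest; pays the second-highest bid, £6,390.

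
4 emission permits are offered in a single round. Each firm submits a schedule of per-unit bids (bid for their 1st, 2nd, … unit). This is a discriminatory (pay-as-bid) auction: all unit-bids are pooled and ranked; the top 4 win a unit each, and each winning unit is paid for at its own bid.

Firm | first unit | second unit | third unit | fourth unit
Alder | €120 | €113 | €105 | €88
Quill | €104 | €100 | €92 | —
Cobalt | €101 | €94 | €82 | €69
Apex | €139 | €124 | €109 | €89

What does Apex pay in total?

Apex pays €263

Pooled unit-bids ranked (top 4): 139 (Apex-1), 124 (Apex-2), 120 (Alder-1), 113 (Alder-2)
Next rejected bid: €109 (not a price — pay-as-bid).
Apex's winning unit-bids: 139 + 124 = €263.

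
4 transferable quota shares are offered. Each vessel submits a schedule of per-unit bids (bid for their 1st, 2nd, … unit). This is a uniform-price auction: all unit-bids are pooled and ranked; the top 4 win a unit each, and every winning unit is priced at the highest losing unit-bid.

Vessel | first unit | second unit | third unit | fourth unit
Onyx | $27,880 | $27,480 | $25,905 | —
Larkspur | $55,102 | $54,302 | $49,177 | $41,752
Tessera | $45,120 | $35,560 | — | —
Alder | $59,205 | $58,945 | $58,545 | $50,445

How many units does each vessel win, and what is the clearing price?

All unit-bids, highest first — top 4: 59,205 (Alder-1), 58,945 (Alder-2), 58,545 (Alder-3), 55,102 (Larkspur-1)
Highest rejected unit-bid = $54,302.
Allocation: Alder 3, Larkspur 1.

Alder 3, Larkspur 1; clearing price $54,302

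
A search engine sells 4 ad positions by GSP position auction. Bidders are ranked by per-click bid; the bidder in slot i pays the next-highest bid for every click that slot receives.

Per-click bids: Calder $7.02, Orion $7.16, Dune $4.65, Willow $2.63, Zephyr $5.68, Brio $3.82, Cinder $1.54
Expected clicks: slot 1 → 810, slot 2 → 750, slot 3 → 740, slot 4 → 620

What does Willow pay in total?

Sorting advertisers: $7.16 (Orion) > $7.02 (Calder) > $5.68 (Zephyr) > $4.65 (Dune) > $3.82 (Brio) > …
Willow ranks below slot 4 → no slot, pays nothing.

Willow pays $0.00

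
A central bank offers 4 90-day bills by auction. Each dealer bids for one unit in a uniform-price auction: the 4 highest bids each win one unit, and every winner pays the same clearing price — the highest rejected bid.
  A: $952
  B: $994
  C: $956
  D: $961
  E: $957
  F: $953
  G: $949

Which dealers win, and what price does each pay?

Sorting: 994 (B), 961 (D), 957 (E), 956 (C), 953 (F), 952 (A), …
Top 4: B, D, E, C.
Highest unsuccessful bid: $953 → clearing price.

B, D, E, C; each pays $953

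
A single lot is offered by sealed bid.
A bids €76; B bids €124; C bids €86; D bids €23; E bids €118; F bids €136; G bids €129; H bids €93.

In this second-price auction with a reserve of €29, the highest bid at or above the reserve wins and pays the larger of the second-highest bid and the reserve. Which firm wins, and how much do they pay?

F pays €129

Second-price auction with a reserve of €29: the highest bid at or above the reserve wins and pays the larger of the second-highest bid and the reserve.
Sorting bids: 136 (F) > 129 (G) > 124 (B) > 118 (E) > 93 (H) > 86 (C) > …
Highest eligible bid: F at €136.
max(second-highest €129, reserve €29) = €129; the reserve does not bind.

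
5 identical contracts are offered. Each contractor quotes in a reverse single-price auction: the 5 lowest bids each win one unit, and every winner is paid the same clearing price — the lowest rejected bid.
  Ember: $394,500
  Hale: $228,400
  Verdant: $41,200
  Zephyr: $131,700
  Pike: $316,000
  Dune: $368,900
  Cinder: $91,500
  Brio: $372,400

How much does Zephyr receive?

Zephyr is paid $368,900

Ordering the bids: 41,200 (Verdant), 91,500 (Cinder), 131,700 (Zephyr), 228,400 (Hale), 316,000 (Pike), 368,900 (Dune), 372,400 (Brio), …
Lowest 5: Verdant, Cinder, Zephyr, Hale, Pike.
Lowest unsuccessful bid: $368,900 → clearing price.
Zephyr wins → is paid $368,900.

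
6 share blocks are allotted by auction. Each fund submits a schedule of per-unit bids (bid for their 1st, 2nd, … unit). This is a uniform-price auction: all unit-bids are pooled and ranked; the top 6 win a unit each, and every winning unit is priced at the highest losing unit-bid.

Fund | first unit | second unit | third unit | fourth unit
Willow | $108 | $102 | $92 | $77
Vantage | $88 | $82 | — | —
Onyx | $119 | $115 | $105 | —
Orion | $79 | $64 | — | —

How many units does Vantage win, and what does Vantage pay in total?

Vantage: 0 units, pays $0

Pooled unit-bids ranked (top 6): 119 (Onyx-1), 115 (Onyx-2), 108 (Willow-1), 105 (Onyx-3), 102 (Willow-2), 92 (Willow-3)
First bid not allocated: $88.
Vantage wins 0 unit(s) at $88 each.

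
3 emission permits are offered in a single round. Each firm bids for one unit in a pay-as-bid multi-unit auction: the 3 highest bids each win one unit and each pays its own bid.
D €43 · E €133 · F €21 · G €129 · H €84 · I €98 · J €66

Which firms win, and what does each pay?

Sorting: 133 (E), 129 (G), 98 (I), 84 (H), 66 (J), …
Winners (3 units): E, G, I.
Each winner pays its own bid: E €133, G €129, I €98.

E €133, G €129, I €98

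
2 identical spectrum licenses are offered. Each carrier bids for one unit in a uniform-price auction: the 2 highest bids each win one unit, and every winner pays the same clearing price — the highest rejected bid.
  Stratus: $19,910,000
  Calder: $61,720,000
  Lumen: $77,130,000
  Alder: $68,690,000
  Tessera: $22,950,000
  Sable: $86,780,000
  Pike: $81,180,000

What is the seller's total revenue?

Total revenue: $154,260,000

Ordering the bids: 86,780,000 (Sable), 81,180,000 (Pike), 77,130,000 (Lumen), 68,690,000 (Alder), …
Top 2: Sable, Pike.
Clearing price = highest rejected bid = $77,130,000.
Total revenue = 2 × $77,130,000 = $154,260,000.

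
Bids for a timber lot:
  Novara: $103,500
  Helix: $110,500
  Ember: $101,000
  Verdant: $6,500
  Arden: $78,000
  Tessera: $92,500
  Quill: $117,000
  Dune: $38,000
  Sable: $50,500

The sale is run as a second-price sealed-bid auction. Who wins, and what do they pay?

Quill pays $110,500

Bids in order: 117,000 (Quill) > 110,500 (Helix) > 103,500 (Novara) > 101,000 (Ember) > 92,500 (Tessera) > 78,000 (Arden) > …
Quill is highest; pays the second-highest bid, $110,500.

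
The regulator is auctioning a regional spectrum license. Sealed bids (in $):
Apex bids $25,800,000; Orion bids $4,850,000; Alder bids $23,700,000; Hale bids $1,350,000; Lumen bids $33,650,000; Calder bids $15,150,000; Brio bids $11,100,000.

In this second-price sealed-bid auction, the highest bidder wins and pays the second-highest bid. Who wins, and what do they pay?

Lumen pays $25,800,000

Bids in order: 33,650,000 (Lumen) > 25,800,000 (Apex) > 23,700,000 (Alder) > 15,150,000 (Calder) > 11,100,000 (Brio) > 4,850,000 (Orion) > …
Second-price: Lumen pays Apex's bid of $25,800,000.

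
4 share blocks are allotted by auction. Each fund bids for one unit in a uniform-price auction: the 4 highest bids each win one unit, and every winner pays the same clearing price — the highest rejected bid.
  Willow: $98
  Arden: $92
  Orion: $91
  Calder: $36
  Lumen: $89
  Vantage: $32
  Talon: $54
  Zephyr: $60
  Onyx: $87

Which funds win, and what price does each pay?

Sorting: 98 (Willow), 92 (Arden), 91 (Orion), 89 (Lumen), 87 (Onyx), 60 (Zephyr), …
The 4 highest are Willow, Arden, Orion, Lumen.
First losing bid is Onyx's $87, which sets the uniform price.

Willow, Arden, Orion, Lumen; each pays $87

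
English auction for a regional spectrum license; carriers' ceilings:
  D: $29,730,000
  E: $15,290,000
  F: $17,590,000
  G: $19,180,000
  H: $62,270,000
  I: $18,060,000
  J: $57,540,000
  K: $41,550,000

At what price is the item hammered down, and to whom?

Sorting limits: 62,270,000 (H) > 57,540,000 (J) > 41,550,000 (K) > 29,730,000 (D) > 19,180,000 (G) > 18,060,000 (I) > …
Once the price passes $57,540,000, only H is left; the hammer falls at J's limit of $57,540,000.

H wins at $57,540,000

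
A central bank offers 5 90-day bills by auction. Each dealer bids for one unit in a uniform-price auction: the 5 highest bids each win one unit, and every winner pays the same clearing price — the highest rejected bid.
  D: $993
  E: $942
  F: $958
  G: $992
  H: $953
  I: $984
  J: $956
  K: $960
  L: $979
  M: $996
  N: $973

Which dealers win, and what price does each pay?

Sorting: 996 (M), 993 (D), 992 (G), 984 (I), 979 (L), 973 (N), 960 (K), …
The 5 highest are M, D, G, I, L.
Clearing price = highest rejected bid = $973.

M, D, G, I, L; each pays $973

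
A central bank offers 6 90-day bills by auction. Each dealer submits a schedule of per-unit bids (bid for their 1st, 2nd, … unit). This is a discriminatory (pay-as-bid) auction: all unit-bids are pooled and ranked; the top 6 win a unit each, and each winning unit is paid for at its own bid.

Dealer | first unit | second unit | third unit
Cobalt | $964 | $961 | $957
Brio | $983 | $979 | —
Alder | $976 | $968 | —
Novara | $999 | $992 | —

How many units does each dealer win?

Merging the schedules and taking the best 6: 999 (Novara-1), 992 (Novara-2), 983 (Brio-1), 979 (Brio-2), 976 (Alder-1), 968 (Alder-2)
Next rejected bid: $964 (not a price — pay-as-bid).
Allocation: Alder 2, Brio 2, Novara 2.

Alder 2, Brio 2, Novara 2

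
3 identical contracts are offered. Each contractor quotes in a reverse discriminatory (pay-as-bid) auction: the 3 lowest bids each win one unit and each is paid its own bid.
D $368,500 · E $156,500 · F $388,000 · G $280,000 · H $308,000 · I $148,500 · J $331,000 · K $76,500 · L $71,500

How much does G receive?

G is paid $0

Ordering the bids: 71,500 (L), 76,500 (K), 148,500 (I), 156,500 (E), 280,000 (G), …
The 3 lowest are L, K, I.
G does not win → $0.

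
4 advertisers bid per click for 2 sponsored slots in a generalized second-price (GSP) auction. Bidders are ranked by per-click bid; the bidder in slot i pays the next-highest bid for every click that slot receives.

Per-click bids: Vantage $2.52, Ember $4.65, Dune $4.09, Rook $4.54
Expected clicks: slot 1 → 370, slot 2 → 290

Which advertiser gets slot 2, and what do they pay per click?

Rook; $4.09 per click

Sorting advertisers: $4.65 (Ember) > $4.54 (Rook) > $4.09 (Dune) > …
Slot 2 goes to the second-ranked bidder, Rook, who pays the next bid down: $4.09/click.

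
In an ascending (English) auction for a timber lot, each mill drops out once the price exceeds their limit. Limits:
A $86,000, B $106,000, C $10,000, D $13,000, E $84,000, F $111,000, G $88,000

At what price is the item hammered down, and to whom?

F wins at $106,000

Ascending (English) auction: the price rises until one bidder remains; the winner pays the price at which the last rival dropped out.
Limits in order: 111,000 (F) > 106,000 (B) > 88,000 (G) > 86,000 (A) > 84,000 (E) > 13,000 (D) > …
Once the price passes $106,000, only F is left; the hammer falls at B's limit of $106,000.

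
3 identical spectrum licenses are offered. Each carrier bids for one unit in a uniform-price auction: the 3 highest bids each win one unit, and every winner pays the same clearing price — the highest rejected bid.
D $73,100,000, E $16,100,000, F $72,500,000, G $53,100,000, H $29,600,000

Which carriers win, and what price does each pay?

D, F, G; each pays $29,600,000

Ordering the bids: 73,100,000 (D), 72,500,000 (F), 53,100,000 (G), 29,600,000 (H), 16,100,000 (E)
Top 3: D, F, G.
First losing bid is H's $29,600,000, which sets the uniform price.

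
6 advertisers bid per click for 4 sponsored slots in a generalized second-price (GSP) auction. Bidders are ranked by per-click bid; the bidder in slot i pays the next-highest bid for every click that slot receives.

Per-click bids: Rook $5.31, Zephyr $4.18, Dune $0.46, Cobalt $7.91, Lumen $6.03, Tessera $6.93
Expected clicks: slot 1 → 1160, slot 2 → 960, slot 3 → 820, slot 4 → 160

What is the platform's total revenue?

Total revenue: $18850.60

Ranked by bid: $7.91 (Cobalt) > $6.93 (Tessera) > $6.03 (Lumen) > $5.31 (Rook) > $4.18 (Zephyr) > …
Slot 1: Cobalt pays $6.93 × 1160 = $8038.80
Slot 2: Tessera pays $6.03 × 960 = $5788.80
Slot 3: Lumen pays $5.31 × 820 = $4354.20
Slot 4: Rook pays $4.18 × 160 = $668.80
Total = $18850.60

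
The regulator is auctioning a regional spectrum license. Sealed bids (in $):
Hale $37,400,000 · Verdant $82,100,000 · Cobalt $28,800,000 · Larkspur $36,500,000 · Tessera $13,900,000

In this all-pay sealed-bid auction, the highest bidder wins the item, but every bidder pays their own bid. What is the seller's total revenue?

Total revenue: $198,700,000

Bids in order: 82,100,000 (Verdant) > 37,400,000 (Hale) > 36,500,000 (Larkspur) > 28,800,000 (Cobalt) > 13,900,000 (Tessera)
Every bidder forfeits their bid regardless of winning.
Revenue = 37,400,000 + 82,100,000 + 28,800,000 + 36,500,000 + 13,900,000 = $198,700,000.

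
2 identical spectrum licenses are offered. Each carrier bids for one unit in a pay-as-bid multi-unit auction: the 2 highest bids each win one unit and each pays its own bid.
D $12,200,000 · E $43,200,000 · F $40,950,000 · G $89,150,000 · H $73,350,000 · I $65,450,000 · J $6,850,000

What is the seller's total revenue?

Total revenue: $162,500,000

Bids ranked high→low: 89,150,000 (G), 73,350,000 (H), 65,450,000 (I), 43,200,000 (E), …
The 2 highest are G, H.
Total revenue = 89,150,000 + 73,350,000 = $162,500,000.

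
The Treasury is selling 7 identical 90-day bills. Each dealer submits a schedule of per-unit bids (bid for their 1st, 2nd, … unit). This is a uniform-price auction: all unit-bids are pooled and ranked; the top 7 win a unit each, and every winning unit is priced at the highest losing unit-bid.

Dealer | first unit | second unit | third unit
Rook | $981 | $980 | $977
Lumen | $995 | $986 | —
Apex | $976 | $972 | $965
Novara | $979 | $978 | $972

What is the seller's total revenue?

Merging the schedules and taking the best 7: 995 (Lumen-1), 986 (Lumen-2), 981 (Rook-1), 980 (Rook-2), 979 (Novara-1), 978 (Novara-2), 977 (Rook-3)
First bid not allocated: $976.
Allocation: Lumen 2, Novara 2, Rook 3. Every unit priced at $976.
Revenue = 7 × 976 = $6,832.

Total revenue: $6,832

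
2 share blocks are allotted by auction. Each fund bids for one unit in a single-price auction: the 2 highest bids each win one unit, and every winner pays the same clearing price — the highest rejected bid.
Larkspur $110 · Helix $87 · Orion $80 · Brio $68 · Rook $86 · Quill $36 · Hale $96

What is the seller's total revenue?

Bids ranked high→low: 110 (Larkspur), 96 (Hale), 87 (Helix), 86 (Rook), …
The 2 highest are Larkspur, Hale.
First losing bid is Helix's $87, which sets the uniform price.
Total revenue = 2 × $87 = $174.

Total revenue: $174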